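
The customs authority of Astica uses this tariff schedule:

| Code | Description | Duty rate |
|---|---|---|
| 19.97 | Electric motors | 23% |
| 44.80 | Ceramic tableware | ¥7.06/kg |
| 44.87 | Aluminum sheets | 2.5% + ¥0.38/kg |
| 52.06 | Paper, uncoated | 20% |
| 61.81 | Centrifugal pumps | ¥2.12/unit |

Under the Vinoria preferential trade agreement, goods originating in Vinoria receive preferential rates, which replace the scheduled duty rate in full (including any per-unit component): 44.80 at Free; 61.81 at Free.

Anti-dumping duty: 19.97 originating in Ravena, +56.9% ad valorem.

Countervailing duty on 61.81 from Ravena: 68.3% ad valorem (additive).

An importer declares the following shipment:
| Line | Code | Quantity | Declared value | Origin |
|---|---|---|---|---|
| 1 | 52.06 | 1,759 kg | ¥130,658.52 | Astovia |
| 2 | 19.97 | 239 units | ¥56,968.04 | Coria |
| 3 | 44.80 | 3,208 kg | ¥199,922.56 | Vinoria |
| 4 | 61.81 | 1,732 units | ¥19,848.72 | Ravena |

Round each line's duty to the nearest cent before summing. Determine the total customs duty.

Line 1 (52.06, Astovia, 1,759 kg, ¥130,658.52):
Base rate for 52.06 is 20%.
Duty = ¥130,658.52 × 20% = ¥26,131.70.
Line 2 (19.97, Coria, 239 units, ¥56,968.04):
Base rate for 19.97 is 23%.
The additional-duty order on 19.97 targets Ravena, not Coria; it does not apply.
Duty = ¥56,968.04 × 23% = ¥13,102.65.
Line 3 (44.80, Vinoria, 3,208 kg, ¥199,922.56):
Base rate for 44.80 is ¥7.06/kg.
Origin Vinoria qualifies under the Astica–Vinoria agreement and 44.80 is covered: preferential rate Free applies instead.
Duty = ¥199,922.56 × 0% = ¥0.00.
Line 4 (61.81, Ravena, 1,732 units, ¥19,848.72):
Base rate for 61.81 is ¥2.12/unit.
61.81 has an FTA preferential rate, but origin Ravena is not Vinoria; base rate stands.
Additional duty on 61.81 from Ravena: +68.3% ad valorem. Applied ad valorem rate = 68.3%.
Duty = ¥19,848.72 × 68.3% + 1,732 × ¥2.12 = ¥17,228.52.
Total = ¥26,131.70 + ¥13,102.65 + ¥0.00 + ¥17,228.52 = ¥56,462.87.

¥56,462.87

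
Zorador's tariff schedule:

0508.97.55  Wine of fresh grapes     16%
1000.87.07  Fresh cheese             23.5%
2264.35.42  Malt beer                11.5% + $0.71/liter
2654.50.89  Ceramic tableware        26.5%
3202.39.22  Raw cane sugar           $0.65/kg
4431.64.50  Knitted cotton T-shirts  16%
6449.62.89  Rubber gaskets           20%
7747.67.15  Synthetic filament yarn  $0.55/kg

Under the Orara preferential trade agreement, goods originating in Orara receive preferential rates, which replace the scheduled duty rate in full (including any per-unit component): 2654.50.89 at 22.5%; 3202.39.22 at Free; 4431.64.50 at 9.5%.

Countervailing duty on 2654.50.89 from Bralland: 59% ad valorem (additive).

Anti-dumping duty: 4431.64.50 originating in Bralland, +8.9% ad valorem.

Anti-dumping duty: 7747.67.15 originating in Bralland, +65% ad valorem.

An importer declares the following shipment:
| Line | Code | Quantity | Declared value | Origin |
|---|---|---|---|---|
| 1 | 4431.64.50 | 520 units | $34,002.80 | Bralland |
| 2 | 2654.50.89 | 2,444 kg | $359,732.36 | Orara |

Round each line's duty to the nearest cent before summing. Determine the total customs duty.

$89,406.48

Line 1 (4431.64.50, Bralland, 520 units, $34,002.80):
Base rate for 4431.64.50 is 16%.
4431.64.50 has an FTA preferential rate, but origin Bralland is not Orara; base rate stands.
Additional duty on 4431.64.50 from Bralland: +8.9%. Applied ad valorem rate: 16% + 8.9% = 24.9%.
Duty = $34,002.80 × 24.9% = $8,466.70.
Line 2 (2654.50.89, Orara, 2,444 kg, $359,732.36):
Base rate for 2654.50.89 is 26.5%.
Origin Orara qualifies under the Zorador–Orara agreement and 2654.50.89 is covered: preferential rate 22.5% applies instead.
The additional-duty order on 2654.50.89 targets Bralland, not Orara; it does not apply.
Duty = $359,732.36 × 22.5% = $80,939.78.
Total = $8,466.70 + $80,939.78 = $89,406.48.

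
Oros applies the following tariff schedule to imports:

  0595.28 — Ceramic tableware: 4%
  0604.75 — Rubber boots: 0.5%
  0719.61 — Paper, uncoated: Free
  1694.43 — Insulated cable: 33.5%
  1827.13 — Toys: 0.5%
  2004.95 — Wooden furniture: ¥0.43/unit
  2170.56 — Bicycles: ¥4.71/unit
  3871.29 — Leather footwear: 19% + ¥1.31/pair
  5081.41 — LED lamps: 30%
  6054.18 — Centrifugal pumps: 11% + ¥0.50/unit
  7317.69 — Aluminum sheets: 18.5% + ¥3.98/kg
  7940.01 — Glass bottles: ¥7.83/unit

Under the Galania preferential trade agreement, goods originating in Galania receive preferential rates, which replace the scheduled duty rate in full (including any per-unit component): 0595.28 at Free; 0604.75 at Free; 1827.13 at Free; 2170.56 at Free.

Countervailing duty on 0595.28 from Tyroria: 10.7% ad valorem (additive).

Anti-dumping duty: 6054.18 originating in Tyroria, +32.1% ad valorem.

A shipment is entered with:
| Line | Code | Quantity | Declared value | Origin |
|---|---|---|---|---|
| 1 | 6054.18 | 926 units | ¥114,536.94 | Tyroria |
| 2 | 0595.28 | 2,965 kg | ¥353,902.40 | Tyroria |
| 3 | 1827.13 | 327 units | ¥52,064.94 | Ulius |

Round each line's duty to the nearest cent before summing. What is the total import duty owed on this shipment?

Line 1 (6054.18, Tyroria, 926 units, ¥114,536.94):
Base rate for 6054.18 is 11% + ¥0.50/unit.
Additional duty on 6054.18 from Tyroria: +32.1%. Applied ad valorem rate: 11% + 32.1% = 43.1%.
Duty = ¥114,536.94 × 43.1% + 926 × ¥0.50 = ¥49,828.42.
Line 2 (0595.28, Tyroria, 2,965 kg, ¥353,902.40):
Base rate for 0595.28 is 4%.
0595.28 has an FTA preferential rate, but origin Tyroria is not Galania; base rate stands.
Additional duty on 0595.28 from Tyroria: +10.7%. Applied ad valorem rate: 4% + 10.7% = 14.7%.
Duty = ¥353,902.40 × 14.7% = ¥52,023.65.
Line 3 (1827.13, Ulius, 327 units, ¥52,064.94):
Base rate for 1827.13 is 0.5%.
1827.13 has an FTA preferential rate, but origin Ulius is not Galania; base rate stands.
Duty = ¥52,064.94 × 0.5% = ¥260.32.
Total = ¥49,828.42 + ¥52,023.65 + ¥260.32 = ¥102,112.39.

¥102,112.39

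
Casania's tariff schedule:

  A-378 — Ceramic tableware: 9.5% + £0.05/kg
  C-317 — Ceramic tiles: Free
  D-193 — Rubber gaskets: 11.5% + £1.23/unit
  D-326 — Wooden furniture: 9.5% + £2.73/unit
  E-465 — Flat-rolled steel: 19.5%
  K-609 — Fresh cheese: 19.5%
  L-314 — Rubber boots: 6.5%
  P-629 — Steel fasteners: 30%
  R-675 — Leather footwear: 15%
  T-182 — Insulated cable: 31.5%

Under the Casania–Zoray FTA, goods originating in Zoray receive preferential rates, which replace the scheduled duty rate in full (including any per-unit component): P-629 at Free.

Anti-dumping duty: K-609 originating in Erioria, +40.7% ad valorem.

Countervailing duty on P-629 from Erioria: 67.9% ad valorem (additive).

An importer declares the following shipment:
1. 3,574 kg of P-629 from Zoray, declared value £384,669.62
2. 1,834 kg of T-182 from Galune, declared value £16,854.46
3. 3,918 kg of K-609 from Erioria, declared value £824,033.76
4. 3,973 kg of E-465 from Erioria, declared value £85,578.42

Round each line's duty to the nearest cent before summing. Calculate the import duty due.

£518,065.26

Line 1 (P-629, Zoray, 3,574 kg, £384,669.62):
Base rate for P-629 is 30%.
Origin Zoray qualifies under the Casania–Zoray agreement and P-629 is covered: preferential rate Free applies instead.
The additional-duty order on P-629 targets Erioria, not Zoray; it does not apply.
Duty = £384,669.62 × 0% = £0.00.
Line 2 (T-182, Galune, 1,834 kg, £16,854.46):
Base rate for T-182 is 31.5%.
Duty = £16,854.46 × 31.5% = £5,309.15.
Line 3 (K-609, Erioria, 3,918 kg, £824,033.76):
Base rate for K-609 is 19.5%.
Additional duty on K-609 from Erioria: +40.7%. Applied ad valorem rate: 19.5% + 40.7% = 60.2%.
Duty = £824,033.76 × 60.2% = £496,068.32.
Line 4 (E-465, Erioria, 3,973 kg, £85,578.42):
Base rate for E-465 is 19.5%.
Duty = £85,578.42 × 19.5% = £16,687.79.
Total = £0.00 + £5,309.15 + £496,068.32 + £16,687.79 = £518,065.26.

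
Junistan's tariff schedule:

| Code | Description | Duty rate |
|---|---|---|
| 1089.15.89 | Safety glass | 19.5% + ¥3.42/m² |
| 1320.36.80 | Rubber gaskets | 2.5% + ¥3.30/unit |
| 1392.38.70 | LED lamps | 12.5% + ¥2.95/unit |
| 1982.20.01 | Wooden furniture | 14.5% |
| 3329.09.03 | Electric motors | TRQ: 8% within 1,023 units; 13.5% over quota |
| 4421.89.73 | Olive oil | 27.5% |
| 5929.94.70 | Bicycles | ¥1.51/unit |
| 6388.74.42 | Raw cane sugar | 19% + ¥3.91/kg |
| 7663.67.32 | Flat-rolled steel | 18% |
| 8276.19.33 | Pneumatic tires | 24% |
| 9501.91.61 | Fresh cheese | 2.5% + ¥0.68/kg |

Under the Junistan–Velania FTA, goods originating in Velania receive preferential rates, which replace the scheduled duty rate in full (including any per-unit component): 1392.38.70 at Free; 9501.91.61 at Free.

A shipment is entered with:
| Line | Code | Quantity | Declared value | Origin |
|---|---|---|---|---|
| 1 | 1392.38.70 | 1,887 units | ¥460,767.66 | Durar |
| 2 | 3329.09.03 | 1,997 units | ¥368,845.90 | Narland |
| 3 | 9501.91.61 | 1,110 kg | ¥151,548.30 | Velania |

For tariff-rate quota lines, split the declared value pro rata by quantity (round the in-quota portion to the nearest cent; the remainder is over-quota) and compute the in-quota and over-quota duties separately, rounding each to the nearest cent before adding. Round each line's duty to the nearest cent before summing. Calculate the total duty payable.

Line 1 (1392.38.70, Durar, 1,887 units, ¥460,767.66):
Base rate for 1392.38.70 is 12.5% + ¥2.95/unit.
1392.38.70 has an FTA preferential rate, but origin Durar is not Velania; base rate stands.
Duty = ¥460,767.66 × 12.5% + 1,887 × ¥2.95 = ¥63,162.61.
Line 2 (3329.09.03, Narland, 1,997 units, ¥368,845.90):
Code 3329.09.03 is under a tariff-rate quota (threshold 1,023 units). In-quota: 1,023 units at 8%; over-quota: 974 units at 13.5%.
Pro-rata value split: in-quota = ¥368,845.90 × 1,023/1,997 = ¥188,948.10; over-quota = ¥368,845.90 − ¥188,948.10 = ¥179,897.80.
In-quota duty = ¥188,948.10 × 8% = ¥15,115.85. Over-quota duty = ¥179,897.80 × 13.5% = ¥24,286.20.
Line duty = ¥15,115.85 + ¥24,286.20 = ¥39,402.05.
Line 3 (9501.91.61, Velania, 1,110 kg, ¥151,548.30):
Base rate for 9501.91.61 is 2.5% + ¥0.68/kg.
Origin Velania qualifies under the Junistan–Velania agreement and 9501.91.61 is covered: preferential rate Free applies instead.
Duty = ¥151,548.30 × 0% = ¥0.00.
Total = ¥63,162.61 + ¥39,402.05 + ¥0.00 = ¥102,564.66.

¥102,564.66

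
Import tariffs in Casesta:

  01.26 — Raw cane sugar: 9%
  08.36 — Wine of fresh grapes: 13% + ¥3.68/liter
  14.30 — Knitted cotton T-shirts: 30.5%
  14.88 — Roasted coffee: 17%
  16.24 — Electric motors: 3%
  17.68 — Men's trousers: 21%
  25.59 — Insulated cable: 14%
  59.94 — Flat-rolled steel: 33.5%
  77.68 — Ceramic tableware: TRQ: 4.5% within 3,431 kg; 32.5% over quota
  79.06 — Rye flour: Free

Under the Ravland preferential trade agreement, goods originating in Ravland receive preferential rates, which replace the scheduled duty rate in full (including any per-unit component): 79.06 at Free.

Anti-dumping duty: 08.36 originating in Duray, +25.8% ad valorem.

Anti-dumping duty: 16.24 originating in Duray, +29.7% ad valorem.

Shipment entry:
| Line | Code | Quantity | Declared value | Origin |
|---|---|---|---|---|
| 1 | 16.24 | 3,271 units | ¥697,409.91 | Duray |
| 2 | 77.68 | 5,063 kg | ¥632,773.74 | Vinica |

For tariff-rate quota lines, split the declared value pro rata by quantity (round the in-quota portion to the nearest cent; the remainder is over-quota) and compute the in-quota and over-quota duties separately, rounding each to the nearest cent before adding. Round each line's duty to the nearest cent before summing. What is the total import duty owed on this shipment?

Line 1 (16.24, Duray, 3,271 units, ¥697,409.91):
Base rate for 16.24 is 3%.
Additional duty on 16.24 from Duray: +29.7%. Applied ad valorem rate: 3% + 29.7% = 32.7%.
Duty = ¥697,409.91 × 32.7% = ¥228,053.04.
Line 2 (77.68, Vinica, 5,063 kg, ¥632,773.74):
Code 77.68 is under a tariff-rate quota (threshold 3,431 kg). In-quota: 3,431 kg at 4.5%; over-quota: 1,632 kg at 32.5%.
Pro-rata value split: in-quota = ¥632,773.74 × 3,431/5,063 = ¥428,806.38; over-quota = ¥632,773.74 − ¥428,806.38 = ¥203,967.36.
In-quota duty = ¥428,806.38 × 4.5% = ¥19,296.29. Over-quota duty = ¥203,967.36 × 32.5% = ¥66,289.39.
Line duty = ¥19,296.29 + ¥66,289.39 = ¥85,585.68.
Total = ¥228,053.04 + ¥85,585.68 = ¥313,638.72.

¥313,638.72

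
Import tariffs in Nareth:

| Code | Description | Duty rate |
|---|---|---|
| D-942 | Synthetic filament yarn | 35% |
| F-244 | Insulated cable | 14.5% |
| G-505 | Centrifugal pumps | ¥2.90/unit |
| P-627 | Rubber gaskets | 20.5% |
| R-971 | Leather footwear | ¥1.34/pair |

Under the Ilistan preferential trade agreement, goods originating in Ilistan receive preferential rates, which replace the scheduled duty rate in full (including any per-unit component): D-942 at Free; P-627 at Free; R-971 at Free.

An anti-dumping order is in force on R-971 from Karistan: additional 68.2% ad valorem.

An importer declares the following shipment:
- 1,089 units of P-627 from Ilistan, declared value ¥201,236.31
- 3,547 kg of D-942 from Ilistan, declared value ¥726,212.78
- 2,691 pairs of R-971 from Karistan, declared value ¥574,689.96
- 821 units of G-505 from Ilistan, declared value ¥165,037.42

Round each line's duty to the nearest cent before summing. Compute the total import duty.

Line 1 (P-627, Ilistan, 1,089 units, ¥201,236.31):
Base rate for P-627 is 20.5%.
Origin Ilistan qualifies under the Nareth–Ilistan agreement and P-627 is covered: preferential rate Free applies instead.
Duty = ¥201,236.31 × 0% = ¥0.00.
Line 2 (D-942, Ilistan, 3,547 kg, ¥726,212.78):
Base rate for D-942 is 35%.
Origin Ilistan qualifies under the Nareth–Ilistan agreement and D-942 is covered: preferential rate Free applies instead.
Duty = ¥726,212.78 × 0% = ¥0.00.
Line 3 (R-971, Karistan, 2,691 pairs, ¥574,689.96):
Base rate for R-971 is ¥1.34/pair.
R-971 has an FTA preferential rate, but origin Karistan is not Ilistan; base rate stands.
Additional duty on R-971 from Karistan: +68.2% ad valorem. Applied ad valorem rate = 68.2%.
Duty = ¥574,689.96 × 68.2% + 2,691 × ¥1.34 = ¥395,544.49.
Line 4 (G-505, Ilistan, 821 units, ¥165,037.42):
Base rate for G-505 is ¥2.90/unit.
Origin Ilistan is the FTA partner but G-505 is not on the preference list; base rate stands.
Duty = 821 × ¥2.90 = ¥2,380.90.
Total = ¥0.00 + ¥0.00 + ¥395,544.49 + ¥2,380.90 = ¥397,925.39.

¥397,925.39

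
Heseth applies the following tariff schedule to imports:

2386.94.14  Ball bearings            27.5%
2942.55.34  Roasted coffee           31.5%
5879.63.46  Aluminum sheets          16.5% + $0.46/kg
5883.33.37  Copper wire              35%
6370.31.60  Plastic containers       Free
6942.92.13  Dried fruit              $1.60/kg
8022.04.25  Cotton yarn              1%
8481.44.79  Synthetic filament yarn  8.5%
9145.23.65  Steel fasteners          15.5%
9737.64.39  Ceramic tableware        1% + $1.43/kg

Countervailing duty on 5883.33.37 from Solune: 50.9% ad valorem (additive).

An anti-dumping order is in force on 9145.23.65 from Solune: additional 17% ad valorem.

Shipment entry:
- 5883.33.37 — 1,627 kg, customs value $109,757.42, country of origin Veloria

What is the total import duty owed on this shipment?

Line 1 (5883.33.37, Veloria, 1,627 kg, $109,757.42):
Base rate for 5883.33.37 is 35%.
The additional-duty order on 5883.33.37 targets Solune, not Veloria; it does not apply.
Duty = $109,757.42 × 35% = $38,415.10.

$38,415.10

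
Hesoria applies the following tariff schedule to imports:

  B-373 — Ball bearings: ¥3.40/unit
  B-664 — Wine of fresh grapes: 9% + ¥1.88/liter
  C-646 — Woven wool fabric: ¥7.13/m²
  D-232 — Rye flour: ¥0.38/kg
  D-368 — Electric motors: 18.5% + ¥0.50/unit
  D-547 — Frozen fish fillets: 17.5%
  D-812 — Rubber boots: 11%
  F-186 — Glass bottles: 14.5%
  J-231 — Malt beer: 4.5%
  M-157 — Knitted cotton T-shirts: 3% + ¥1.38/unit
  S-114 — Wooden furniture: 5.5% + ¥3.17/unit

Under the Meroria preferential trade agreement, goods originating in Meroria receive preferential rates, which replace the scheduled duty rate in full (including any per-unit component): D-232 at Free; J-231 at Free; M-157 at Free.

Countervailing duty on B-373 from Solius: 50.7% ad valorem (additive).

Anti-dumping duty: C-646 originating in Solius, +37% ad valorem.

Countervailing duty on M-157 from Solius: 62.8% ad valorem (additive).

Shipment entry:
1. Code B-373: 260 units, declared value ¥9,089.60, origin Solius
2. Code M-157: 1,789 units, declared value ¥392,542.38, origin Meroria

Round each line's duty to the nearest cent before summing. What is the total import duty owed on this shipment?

¥5,492.43

Line 1 (B-373, Solius, 260 units, ¥9,089.60):
Base rate for B-373 is ¥3.40/unit.
Additional duty on B-373 from Solius: +50.7% ad valorem. Applied ad valorem rate = 50.7%.
Duty = ¥9,089.60 × 50.7% + 260 × ¥3.40 = ¥5,492.43.
Line 2 (M-157, Meroria, 1,789 units, ¥392,542.38):
Base rate for M-157 is 3% + ¥1.38/unit.
Origin Meroria qualifies under the Hesoria–Meroria agreement and M-157 is covered: preferential rate Free applies instead.
The additional-duty order on M-157 targets Solius, not Meroria; it does not apply.
Duty = ¥392,542.38 × 0% = ¥0.00.
Total = ¥5,492.43 + ¥0.00 = ¥5,492.43.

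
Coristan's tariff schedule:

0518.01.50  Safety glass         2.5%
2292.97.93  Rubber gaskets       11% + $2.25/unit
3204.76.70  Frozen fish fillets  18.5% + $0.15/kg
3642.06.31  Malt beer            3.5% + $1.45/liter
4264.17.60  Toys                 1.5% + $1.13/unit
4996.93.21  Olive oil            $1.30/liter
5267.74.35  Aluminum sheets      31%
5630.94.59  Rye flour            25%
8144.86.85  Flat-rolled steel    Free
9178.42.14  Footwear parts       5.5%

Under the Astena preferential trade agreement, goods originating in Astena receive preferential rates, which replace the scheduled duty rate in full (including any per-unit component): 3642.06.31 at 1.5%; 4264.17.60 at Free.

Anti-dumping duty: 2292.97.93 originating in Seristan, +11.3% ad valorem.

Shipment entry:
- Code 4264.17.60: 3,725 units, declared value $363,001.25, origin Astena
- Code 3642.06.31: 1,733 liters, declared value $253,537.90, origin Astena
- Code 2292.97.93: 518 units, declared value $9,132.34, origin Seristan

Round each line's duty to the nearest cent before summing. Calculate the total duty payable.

$7,005.08

Line 1 (4264.17.60, Astena, 3,725 units, $363,001.25):
Base rate for 4264.17.60 is 1.5% + $1.13/unit.
Origin Astena qualifies under the Coristan–Astena agreement and 4264.17.60 is covered: preferential rate Free applies instead.
Duty = $363,001.25 × 0% = $0.00.
Line 2 (3642.06.31, Astena, 1,733 liters, $253,537.90):
Base rate for 3642.06.31 is 3.5% + $1.45/liter.
Origin Astena qualifies under the Coristan–Astena agreement and 3642.06.31 is covered: preferential rate 1.5% applies instead.
Duty = $253,537.90 × 1.5% = $3,803.07.
Line 3 (2292.97.93, Seristan, 518 units, $9,132.34):
Base rate for 2292.97.93 is 11% + $2.25/unit.
Additional duty on 2292.97.93 from Seristan: +11.3%. Applied ad valorem rate: 11% + 11.3% = 22.3%.
Duty = $9,132.34 × 22.3% + 518 × $2.25 = $3,202.01.
Total = $0.00 + $3,803.07 + $3,202.01 = $7,005.08.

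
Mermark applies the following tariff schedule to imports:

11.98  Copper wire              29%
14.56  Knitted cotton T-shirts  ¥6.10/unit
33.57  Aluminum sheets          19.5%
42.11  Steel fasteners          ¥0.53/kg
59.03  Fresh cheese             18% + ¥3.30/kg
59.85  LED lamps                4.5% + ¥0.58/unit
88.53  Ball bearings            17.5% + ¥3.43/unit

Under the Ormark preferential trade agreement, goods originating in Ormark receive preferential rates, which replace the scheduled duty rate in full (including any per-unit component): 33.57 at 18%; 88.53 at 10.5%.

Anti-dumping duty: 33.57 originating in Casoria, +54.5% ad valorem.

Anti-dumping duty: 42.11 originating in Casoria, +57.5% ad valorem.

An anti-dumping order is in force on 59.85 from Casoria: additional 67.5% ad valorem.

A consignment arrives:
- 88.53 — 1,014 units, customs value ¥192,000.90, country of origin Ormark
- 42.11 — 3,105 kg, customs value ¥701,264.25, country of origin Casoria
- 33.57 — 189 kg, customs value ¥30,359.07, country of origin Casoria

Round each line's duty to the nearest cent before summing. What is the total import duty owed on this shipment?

¥447,498.39

Line 1 (88.53, Ormark, 1,014 units, ¥192,000.90):
Base rate for 88.53 is 17.5% + ¥3.43/unit.
Origin Ormark qualifies under the Mermark–Ormark agreement and 88.53 is covered: preferential rate 10.5% applies instead.
Duty = ¥192,000.90 × 10.5% = ¥20,160.09.
Line 2 (42.11, Casoria, 3,105 kg, ¥701,264.25):
Base rate for 42.11 is ¥0.53/kg.
Additional duty on 42.11 from Casoria: +57.5% ad valorem. Applied ad valorem rate = 57.5%.
Duty = ¥701,264.25 × 57.5% + 3,105 × ¥0.53 = ¥404,872.59.
Line 3 (33.57, Casoria, 189 kg, ¥30,359.07):
Base rate for 33.57 is 19.5%.
33.57 has an FTA preferential rate, but origin Casoria is not Ormark; base rate stands.
Additional duty on 33.57 from Casoria: +54.5%. Applied ad valorem rate: 19.5% + 54.5% = 74%.
Duty = ¥30,359.07 × 74% = ¥22,465.71.
Total = ¥20,160.09 + ¥404,872.59 + ¥22,465.71 = ¥447,498.39.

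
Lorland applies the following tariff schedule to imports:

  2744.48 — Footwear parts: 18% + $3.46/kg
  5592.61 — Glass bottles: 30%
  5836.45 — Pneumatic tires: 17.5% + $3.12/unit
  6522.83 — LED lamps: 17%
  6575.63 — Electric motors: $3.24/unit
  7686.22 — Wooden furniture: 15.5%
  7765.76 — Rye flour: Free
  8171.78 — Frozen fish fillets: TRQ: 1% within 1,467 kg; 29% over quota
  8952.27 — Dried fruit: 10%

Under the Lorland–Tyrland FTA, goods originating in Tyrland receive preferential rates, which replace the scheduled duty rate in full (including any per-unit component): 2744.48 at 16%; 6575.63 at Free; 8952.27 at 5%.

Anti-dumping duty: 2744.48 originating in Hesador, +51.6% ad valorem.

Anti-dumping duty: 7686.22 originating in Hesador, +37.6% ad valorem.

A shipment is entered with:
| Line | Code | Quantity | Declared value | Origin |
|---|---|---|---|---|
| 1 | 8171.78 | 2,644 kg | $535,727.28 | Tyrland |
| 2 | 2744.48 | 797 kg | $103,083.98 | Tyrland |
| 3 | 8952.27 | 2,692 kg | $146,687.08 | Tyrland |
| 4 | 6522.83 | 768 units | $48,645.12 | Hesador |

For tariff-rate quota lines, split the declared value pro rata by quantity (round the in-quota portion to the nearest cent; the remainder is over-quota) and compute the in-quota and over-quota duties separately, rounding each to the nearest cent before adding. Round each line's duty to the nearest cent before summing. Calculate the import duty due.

$104,230.18

Line 1 (8171.78, Tyrland, 2,644 kg, $535,727.28):
Code 8171.78 is under a tariff-rate quota (threshold 1,467 kg). In-quota: 1,467 kg at 1%; over-quota: 1,177 kg at 29%.
Pro-rata value split: in-quota = $535,727.28 × 1,467/2,644 = $297,243.54; over-quota = $535,727.28 − $297,243.54 = $238,483.74.
In-quota duty = $297,243.54 × 1% = $2,972.44. Over-quota duty = $238,483.74 × 29% = $69,160.28.
Line duty = $2,972.44 + $69,160.28 = $72,132.72.
Line 2 (2744.48, Tyrland, 797 kg, $103,083.98):
Base rate for 2744.48 is 18% + $3.46/kg.
Origin Tyrland qualifies under the Lorland–Tyrland agreement and 2744.48 is covered: preferential rate 16% applies instead.
The additional-duty order on 2744.48 targets Hesador, not Tyrland; it does not apply.
Duty = $103,083.98 × 16% = $16,493.44.
Line 3 (8952.27, Tyrland, 2,692 kg, $146,687.08):
Base rate for 8952.27 is 10%.
Origin Tyrland qualifies under the Lorland–Tyrland agreement and 8952.27 is covered: preferential rate 5% applies instead.
Duty = $146,687.08 × 5% = $7,334.35.
Line 4 (6522.83, Hesador, 768 units, $48,645.12):
Base rate for 6522.83 is 17%.
Duty = $48,645.12 × 17% = $8,269.67.
Total = $72,132.72 + $16,493.44 + $7,334.35 + $8,269.67 = $104,230.18.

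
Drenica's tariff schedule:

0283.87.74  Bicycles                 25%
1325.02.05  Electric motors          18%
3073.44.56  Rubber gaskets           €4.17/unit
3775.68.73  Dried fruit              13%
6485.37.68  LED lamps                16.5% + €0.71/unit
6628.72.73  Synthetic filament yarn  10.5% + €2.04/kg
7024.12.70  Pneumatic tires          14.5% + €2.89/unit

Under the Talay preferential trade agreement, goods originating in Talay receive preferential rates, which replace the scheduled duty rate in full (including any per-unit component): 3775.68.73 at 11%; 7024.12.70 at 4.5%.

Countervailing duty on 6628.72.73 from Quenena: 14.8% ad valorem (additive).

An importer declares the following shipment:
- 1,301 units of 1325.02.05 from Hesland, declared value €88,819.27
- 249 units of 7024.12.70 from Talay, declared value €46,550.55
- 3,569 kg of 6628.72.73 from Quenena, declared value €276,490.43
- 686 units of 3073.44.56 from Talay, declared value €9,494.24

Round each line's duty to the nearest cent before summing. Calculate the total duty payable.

Line 1 (1325.02.05, Hesland, 1,301 units, €88,819.27):
Base rate for 1325.02.05 is 18%.
Duty = €88,819.27 × 18% = €15,987.47.
Line 2 (7024.12.70, Talay, 249 units, €46,550.55):
Base rate for 7024.12.70 is 14.5% + €2.89/unit.
Origin Talay qualifies under the Drenica–Talay agreement and 7024.12.70 is covered: preferential rate 4.5% applies instead.
Duty = €46,550.55 × 4.5% = €2,094.77.
Line 3 (6628.72.73, Quenena, 3,569 kg, €276,490.43):
Base rate for 6628.72.73 is 10.5% + €2.04/kg.
Additional duty on 6628.72.73 from Quenena: +14.8%. Applied ad valorem rate: 10.5% + 14.8% = 25.3%.
Duty = €276,490.43 × 25.3% + 3,569 × €2.04 = €77,232.84.
Line 4 (3073.44.56, Talay, 686 units, €9,494.24):
Base rate for 3073.44.56 is €4.17/unit.
Origin Talay is the FTA partner but 3073.44.56 is not on the preference list; base rate stands.
Duty = 686 × €4.17 = €2,860.62.
Total = €15,987.47 + €2,094.77 + €77,232.84 + €2,860.62 = €98,175.70.

€98,175.70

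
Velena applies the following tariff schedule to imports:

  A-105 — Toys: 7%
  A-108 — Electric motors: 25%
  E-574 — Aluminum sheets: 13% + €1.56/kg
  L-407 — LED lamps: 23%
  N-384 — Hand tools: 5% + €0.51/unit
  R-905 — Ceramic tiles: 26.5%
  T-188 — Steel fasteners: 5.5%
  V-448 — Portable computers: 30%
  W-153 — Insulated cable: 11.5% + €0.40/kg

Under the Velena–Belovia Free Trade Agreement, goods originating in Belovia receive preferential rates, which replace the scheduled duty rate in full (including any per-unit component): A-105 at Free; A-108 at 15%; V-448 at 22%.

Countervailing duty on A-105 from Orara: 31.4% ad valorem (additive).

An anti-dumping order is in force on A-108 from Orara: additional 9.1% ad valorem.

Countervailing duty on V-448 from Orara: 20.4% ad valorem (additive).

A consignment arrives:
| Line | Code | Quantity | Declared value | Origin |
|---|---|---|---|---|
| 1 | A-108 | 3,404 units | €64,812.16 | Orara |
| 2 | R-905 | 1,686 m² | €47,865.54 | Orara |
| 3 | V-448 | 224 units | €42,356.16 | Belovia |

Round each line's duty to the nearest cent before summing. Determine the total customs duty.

€44,103.68

Line 1 (A-108, Orara, 3,404 units, €64,812.16):
Base rate for A-108 is 25%.
A-108 has an FTA preferential rate, but origin Orara is not Belovia; base rate stands.
Additional duty on A-108 from Orara: +9.1%. Applied ad valorem rate: 25% + 9.1% = 34.1%.
Duty = €64,812.16 × 34.1% = €22,100.95.
Line 2 (R-905, Orara, 1,686 m², €47,865.54):
Base rate for R-905 is 26.5%.
Duty = €47,865.54 × 26.5% = €12,684.37.
Line 3 (V-448, Belovia, 224 units, €42,356.16):
Base rate for V-448 is 30%.
Origin Belovia qualifies under the Velena–Belovia agreement and V-448 is covered: preferential rate 22% applies instead.
The additional-duty order on V-448 targets Orara, not Belovia; it does not apply.
Duty = €42,356.16 × 22% = €9,318.36.
Total = €22,100.95 + €12,684.37 + €9,318.36 = €44,103.68.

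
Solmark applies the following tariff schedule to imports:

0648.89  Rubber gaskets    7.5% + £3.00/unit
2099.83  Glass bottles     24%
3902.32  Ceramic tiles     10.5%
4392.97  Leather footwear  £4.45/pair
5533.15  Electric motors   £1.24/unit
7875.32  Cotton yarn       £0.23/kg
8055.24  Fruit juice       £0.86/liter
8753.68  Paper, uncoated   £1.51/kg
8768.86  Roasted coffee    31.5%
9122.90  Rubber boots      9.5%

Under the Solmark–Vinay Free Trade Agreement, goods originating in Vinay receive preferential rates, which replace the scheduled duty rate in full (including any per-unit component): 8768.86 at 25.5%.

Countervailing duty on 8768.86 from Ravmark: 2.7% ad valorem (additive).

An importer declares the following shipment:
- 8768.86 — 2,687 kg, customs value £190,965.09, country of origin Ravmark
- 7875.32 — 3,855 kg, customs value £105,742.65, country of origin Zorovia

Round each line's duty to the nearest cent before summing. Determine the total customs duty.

Line 1 (8768.86, Ravmark, 2,687 kg, £190,965.09):
Base rate for 8768.86 is 31.5%.
8768.86 has an FTA preferential rate, but origin Ravmark is not Vinay; base rate stands.
Additional duty on 8768.86 from Ravmark: +2.7%. Applied ad valorem rate: 31.5% + 2.7% = 34.2%.
Duty = £190,965.09 × 34.2% = £65,310.06.
Line 2 (7875.32, Zorovia, 3,855 kg, £105,742.65):
Base rate for 7875.32 is £0.23/kg.
Duty = 3,855 × £0.23 = £886.65.
Total = £65,310.06 + £886.65 = £66,196.71.

£66,196.71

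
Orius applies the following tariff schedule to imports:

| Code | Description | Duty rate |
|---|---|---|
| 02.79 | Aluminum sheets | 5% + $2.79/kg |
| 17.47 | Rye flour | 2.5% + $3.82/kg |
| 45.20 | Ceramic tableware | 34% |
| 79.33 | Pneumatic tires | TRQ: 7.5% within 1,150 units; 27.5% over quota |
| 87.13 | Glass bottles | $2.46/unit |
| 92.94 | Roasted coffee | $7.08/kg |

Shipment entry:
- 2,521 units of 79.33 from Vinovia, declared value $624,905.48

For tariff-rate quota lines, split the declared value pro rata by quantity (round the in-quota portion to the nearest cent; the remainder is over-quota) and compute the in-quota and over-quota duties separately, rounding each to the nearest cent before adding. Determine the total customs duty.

Line 1 (79.33, Vinovia, 2,521 units, $624,905.48):
Code 79.33 is under a tariff-rate quota (threshold 1,150 units). In-quota: 1,150 units at 7.5%; over-quota: 1,371 units at 27.5%.
Pro-rata value split: in-quota = $624,905.48 × 1,150/2,521 = $285,062.00; over-quota = $624,905.48 − $285,062.00 = $339,843.48.
In-quota duty = $285,062.00 × 7.5% = $21,379.65. Over-quota duty = $339,843.48 × 27.5% = $93,456.96.
Line duty = $21,379.65 + $93,456.96 = $114,836.61.

$114,836.61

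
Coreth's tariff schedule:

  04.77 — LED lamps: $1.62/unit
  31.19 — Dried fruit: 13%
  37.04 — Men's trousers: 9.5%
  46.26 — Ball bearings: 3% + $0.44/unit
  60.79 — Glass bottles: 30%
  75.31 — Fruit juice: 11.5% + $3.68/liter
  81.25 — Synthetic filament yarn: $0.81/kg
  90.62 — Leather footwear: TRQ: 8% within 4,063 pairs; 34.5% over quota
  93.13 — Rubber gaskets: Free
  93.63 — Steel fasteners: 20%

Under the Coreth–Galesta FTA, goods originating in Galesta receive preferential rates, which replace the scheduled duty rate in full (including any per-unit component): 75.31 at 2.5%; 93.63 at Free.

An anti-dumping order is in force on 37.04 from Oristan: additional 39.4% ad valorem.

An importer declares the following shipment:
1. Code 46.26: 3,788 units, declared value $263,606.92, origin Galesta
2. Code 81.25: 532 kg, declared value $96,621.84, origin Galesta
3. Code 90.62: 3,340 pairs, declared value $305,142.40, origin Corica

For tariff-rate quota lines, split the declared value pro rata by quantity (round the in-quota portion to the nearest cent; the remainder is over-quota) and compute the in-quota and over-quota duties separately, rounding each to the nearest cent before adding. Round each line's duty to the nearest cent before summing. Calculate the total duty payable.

$34,417.24

Line 1 (46.26, Galesta, 3,788 units, $263,606.92):
Base rate for 46.26 is 3% + $0.44/unit.
Origin Galesta is the FTA partner but 46.26 is not on the preference list; base rate stands.
Duty = $263,606.92 × 3% + 3,788 × $0.44 = $9,574.93.
Line 2 (81.25, Galesta, 532 kg, $96,621.84):
Base rate for 81.25 is $0.81/kg.
Origin Galesta is the FTA partner but 81.25 is not on the preference list; base rate stands.
Duty = 532 × $0.81 = $430.92.
Line 3 (90.62, Corica, 3,340 pairs, $305,142.40):
Code 90.62 is under a tariff-rate quota (threshold 4,063 pairs). Quantity 3,340 pairs is within the quota, so the in-quota rate 8% applies to the full value.
Duty = $305,142.40 × 8% = $24,411.39.
Total = $9,574.93 + $430.92 + $24,411.39 = $34,417.24.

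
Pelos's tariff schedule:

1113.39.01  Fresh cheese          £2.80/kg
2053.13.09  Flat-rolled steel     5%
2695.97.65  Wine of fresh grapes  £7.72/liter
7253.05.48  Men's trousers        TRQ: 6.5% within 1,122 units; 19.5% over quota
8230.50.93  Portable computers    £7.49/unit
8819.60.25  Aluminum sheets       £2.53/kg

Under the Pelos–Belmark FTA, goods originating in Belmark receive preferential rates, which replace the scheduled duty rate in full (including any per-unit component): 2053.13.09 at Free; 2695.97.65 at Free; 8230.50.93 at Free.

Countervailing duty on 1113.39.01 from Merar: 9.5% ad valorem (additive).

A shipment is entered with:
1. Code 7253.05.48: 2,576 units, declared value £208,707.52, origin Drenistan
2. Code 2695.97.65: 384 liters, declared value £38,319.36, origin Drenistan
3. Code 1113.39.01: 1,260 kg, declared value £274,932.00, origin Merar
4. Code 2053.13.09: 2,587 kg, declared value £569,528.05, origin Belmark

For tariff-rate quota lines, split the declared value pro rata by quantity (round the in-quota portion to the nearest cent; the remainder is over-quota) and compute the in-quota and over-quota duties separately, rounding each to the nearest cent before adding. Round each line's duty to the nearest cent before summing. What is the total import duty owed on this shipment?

£61,491.41

Line 1 (7253.05.48, Drenistan, 2,576 units, £208,707.52):
Code 7253.05.48 is under a tariff-rate quota (threshold 1,122 units). In-quota: 1,122 units at 6.5%; over-quota: 1,454 units at 19.5%.
Pro-rata value split: in-quota = £208,707.52 × 1,122/2,576 = £90,904.44; over-quota = £208,707.52 − £90,904.44 = £117,803.08.
In-quota duty = £90,904.44 × 6.5% = £5,908.79. Over-quota duty = £117,803.08 × 19.5% = £22,971.60.
Line duty = £5,908.79 + £22,971.60 = £28,880.39.
Line 2 (2695.97.65, Drenistan, 384 liters, £38,319.36):
Base rate for 2695.97.65 is £7.72/liter.
2695.97.65 has an FTA preferential rate, but origin Drenistan is not Belmark; base rate stands.
Duty = 384 × £7.72 = £2,964.48.
Line 3 (1113.39.01, Merar, 1,260 kg, £274,932.00):
Base rate for 1113.39.01 is £2.80/kg.
Additional duty on 1113.39.01 from Merar: +9.5% ad valorem. Applied ad valorem rate = 9.5%.
Duty = £274,932.00 × 9.5% + 1,260 × £2.80 = £29,646.54.
Line 4 (2053.13.09, Belmark, 2,587 kg, £569,528.05):
Base rate for 2053.13.09 is 5%.
Origin Belmark qualifies under the Pelos–Belmark agreement and 2053.13.09 is covered: preferential rate Free applies instead.
Duty = £569,528.05 × 0% = £0.00.
Total = £28,880.39 + £2,964.48 + £29,646.54 + £0.00 = £61,491.41.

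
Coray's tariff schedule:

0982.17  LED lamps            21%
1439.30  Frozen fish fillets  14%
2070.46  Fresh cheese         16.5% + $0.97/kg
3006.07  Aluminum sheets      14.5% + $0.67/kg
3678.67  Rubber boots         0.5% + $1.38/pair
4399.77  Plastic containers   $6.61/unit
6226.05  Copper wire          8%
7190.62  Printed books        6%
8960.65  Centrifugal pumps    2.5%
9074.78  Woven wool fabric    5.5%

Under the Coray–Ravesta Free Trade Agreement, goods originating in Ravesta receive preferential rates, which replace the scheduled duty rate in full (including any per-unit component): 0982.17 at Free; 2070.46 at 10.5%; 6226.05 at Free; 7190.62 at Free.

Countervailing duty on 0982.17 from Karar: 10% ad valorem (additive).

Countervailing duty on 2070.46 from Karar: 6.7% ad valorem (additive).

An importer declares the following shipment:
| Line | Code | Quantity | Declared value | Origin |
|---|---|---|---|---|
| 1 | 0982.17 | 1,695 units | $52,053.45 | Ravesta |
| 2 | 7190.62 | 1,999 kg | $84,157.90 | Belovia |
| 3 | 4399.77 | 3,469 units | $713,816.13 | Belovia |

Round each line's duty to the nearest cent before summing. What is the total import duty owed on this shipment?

$27,979.56

Line 1 (0982.17, Ravesta, 1,695 units, $52,053.45):
Base rate for 0982.17 is 21%.
Origin Ravesta qualifies under the Coray–Ravesta agreement and 0982.17 is covered: preferential rate Free applies instead.
The additional-duty order on 0982.17 targets Karar, not Ravesta; it does not apply.
Duty = $52,053.45 × 0% = $0.00.
Line 2 (7190.62, Belovia, 1,999 kg, $84,157.90):
Base rate for 7190.62 is 6%.
7190.62 has an FTA preferential rate, but origin Belovia is not Ravesta; base rate stands.
Duty = $84,157.90 × 6% = $5,049.47.
Line 3 (4399.77, Belovia, 3,469 units, $713,816.13):
Base rate for 4399.77 is $6.61/unit.
Duty = 3,469 × $6.61 = $22,930.09.
Total = $0.00 + $5,049.47 + $22,930.09 = $27,979.56.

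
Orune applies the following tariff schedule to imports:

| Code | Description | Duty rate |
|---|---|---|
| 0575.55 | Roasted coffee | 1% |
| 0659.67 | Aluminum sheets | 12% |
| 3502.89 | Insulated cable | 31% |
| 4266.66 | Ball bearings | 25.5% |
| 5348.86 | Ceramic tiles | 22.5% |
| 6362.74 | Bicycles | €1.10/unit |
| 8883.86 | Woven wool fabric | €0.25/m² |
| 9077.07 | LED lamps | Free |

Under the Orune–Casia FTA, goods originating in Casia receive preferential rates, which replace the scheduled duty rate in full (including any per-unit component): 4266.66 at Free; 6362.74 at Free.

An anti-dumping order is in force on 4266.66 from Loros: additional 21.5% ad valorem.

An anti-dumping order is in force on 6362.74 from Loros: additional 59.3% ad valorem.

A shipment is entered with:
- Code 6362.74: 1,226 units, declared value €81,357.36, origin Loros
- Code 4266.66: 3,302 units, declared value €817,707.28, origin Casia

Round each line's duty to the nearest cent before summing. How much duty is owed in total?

Line 1 (6362.74, Loros, 1,226 units, €81,357.36):
Base rate for 6362.74 is €1.10/unit.
6362.74 has an FTA preferential rate, but origin Loros is not Casia; base rate stands.
Additional duty on 6362.74 from Loros: +59.3% ad valorem. Applied ad valorem rate = 59.3%.
Duty = €81,357.36 × 59.3% + 1,226 × €1.10 = €49,593.51.
Line 2 (4266.66, Casia, 3,302 units, €817,707.28):
Base rate for 4266.66 is 25.5%.
Origin Casia qualifies under the Orune–Casia agreement and 4266.66 is covered: preferential rate Free applies instead.
The additional-duty order on 4266.66 targets Loros, not Casia; it does not apply.
Duty = €817,707.28 × 0% = €0.00.
Total = €49,593.51 + €0.00 = €49,593.51.

€49,593.51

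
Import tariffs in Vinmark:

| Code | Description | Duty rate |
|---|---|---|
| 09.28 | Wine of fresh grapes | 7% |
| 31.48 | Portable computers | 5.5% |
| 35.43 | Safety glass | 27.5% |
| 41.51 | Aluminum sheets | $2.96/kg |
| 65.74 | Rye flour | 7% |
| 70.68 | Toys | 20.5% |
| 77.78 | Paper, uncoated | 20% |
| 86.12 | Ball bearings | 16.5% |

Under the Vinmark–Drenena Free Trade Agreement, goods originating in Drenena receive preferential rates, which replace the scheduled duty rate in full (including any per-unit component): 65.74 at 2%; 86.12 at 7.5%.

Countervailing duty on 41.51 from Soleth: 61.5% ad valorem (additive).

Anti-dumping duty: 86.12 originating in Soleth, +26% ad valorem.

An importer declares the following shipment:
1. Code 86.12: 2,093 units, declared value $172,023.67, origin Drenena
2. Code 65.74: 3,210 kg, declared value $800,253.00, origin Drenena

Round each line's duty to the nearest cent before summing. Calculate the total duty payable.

Line 1 (86.12, Drenena, 2,093 units, $172,023.67):
Base rate for 86.12 is 16.5%.
Origin Drenena qualifies under the Vinmark–Drenena agreement and 86.12 is covered: preferential rate 7.5% applies instead.
The additional-duty order on 86.12 targets Soleth, not Drenena; it does not apply.
Duty = $172,023.67 × 7.5% = $12,901.78.
Line 2 (65.74, Drenena, 3,210 kg, $800,253.00):
Base rate for 65.74 is 7%.
Origin Drenena qualifies under the Vinmark–Drenena agreement and 65.74 is covered: preferential rate 2% applies instead.
Duty = $800,253.00 × 2% = $16,005.06.
Total = $12,901.78 + $16,005.06 = $28,906.84.

$28,906.84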